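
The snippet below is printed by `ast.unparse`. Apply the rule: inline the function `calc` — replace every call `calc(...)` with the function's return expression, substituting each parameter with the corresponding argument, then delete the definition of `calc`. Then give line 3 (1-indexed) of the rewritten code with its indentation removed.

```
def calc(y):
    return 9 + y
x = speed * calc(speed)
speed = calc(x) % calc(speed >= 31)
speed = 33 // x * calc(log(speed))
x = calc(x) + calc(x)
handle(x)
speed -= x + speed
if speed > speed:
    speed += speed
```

Transformed code:
x = speed * (9 + speed)
speed = (9 + x) % (9 + (speed >= 31))
speed = 33 // x * (9 + log(speed))
x = 9 + x + (9 + x)
handle(x)
speed -= x + speed
if speed > speed:
    speed += speed

speed = 33 // x * (9 + log(speed))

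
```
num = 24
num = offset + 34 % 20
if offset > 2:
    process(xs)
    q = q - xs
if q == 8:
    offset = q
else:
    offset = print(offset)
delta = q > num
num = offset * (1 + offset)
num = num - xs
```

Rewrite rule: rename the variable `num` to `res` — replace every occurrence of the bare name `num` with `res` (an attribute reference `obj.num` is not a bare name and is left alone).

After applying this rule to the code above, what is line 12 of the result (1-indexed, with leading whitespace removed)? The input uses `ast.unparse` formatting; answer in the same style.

res = res - xs

Transformed code:
res = 24
res = offset + 34 % 20
if offset > 2:
    process(xs)
    q = q - xs
if q == 8:
    offset = q
else:
    offset = print(offset)
delta = q > res
res = offset * (1 + offset)
res = res - xs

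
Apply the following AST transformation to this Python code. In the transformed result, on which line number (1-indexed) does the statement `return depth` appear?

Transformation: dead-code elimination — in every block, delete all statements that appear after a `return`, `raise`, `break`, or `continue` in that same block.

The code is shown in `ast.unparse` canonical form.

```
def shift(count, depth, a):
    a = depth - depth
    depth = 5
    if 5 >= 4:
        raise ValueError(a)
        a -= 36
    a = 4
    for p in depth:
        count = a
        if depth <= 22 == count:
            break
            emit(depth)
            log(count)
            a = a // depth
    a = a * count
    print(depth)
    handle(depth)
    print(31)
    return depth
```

Transformed code:
def shift(count, depth, a):
    a = depth - depth
    depth = 5
    if 5 >= 4:
        raise ValueError(a)
    a = 4
    for p in depth:
        count = a
        if depth <= 22 == count:
            break
    a = a * count
    print(depth)
    handle(depth)
    print(31)
    return depth

15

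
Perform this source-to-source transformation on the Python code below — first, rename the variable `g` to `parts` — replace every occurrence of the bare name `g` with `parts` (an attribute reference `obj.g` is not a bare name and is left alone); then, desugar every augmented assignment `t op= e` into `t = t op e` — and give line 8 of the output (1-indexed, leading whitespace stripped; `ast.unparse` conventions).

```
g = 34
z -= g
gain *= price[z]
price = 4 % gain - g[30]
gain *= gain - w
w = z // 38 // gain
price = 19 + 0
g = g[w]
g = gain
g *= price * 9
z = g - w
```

parts = parts[w]

Transformed code:
parts = 34
z = z - parts
gain = gain * price[z]
price = 4 % gain - parts[30]
gain = gain * (gain - w)
w = z // 38 // gain
price = 19 + 0
parts = parts[w]
parts = gain
parts = parts * (price * 9)
z = parts - w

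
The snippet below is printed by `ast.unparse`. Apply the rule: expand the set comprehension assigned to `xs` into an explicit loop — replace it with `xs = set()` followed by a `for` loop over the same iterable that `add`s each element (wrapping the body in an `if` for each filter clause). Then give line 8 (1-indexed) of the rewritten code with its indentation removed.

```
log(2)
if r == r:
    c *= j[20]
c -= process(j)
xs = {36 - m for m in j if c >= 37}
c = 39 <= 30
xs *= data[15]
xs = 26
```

Transformed code:
log(2)
if r == r:
    c *= j[20]
c -= process(j)
xs = set()
for m in j:
    if c >= 37:
        xs.add(36 - m)
c = 39 <= 30
xs *= data[15]
xs = 26

xs.add(36 - m)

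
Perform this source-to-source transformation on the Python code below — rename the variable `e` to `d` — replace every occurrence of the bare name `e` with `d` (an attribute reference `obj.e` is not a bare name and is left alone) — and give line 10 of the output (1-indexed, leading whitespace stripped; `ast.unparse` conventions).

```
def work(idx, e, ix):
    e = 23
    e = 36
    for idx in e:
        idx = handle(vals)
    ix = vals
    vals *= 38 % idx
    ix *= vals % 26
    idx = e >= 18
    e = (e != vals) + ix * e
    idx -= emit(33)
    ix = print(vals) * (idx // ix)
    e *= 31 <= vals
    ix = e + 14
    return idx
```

d = (d != vals) + ix * d

Transformed code:
def work(idx, d, ix):
    d = 23
    d = 36
    for idx in d:
        idx = handle(vals)
    ix = vals
    vals *= 38 % idx
    ix *= vals % 26
    idx = d >= 18
    d = (d != vals) + ix * d
    idx -= emit(33)
    ix = print(vals) * (idx // ix)
    d *= 31 <= vals
    ix = d + 14
    return idx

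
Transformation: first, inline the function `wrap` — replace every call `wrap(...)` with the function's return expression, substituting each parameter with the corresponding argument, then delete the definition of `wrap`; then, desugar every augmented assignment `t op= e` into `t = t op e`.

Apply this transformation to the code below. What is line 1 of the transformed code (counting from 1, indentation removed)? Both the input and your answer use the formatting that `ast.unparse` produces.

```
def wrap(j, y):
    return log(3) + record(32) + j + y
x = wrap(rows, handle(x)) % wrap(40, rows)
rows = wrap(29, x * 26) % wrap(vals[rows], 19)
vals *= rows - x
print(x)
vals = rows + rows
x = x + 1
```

x = (log(3) + record(32) + rows + handle(x)) % (log(3) + record(32) + 40 + rows)

Transformed code:
x = (log(3) + record(32) + rows + handle(x)) % (log(3) + record(32) + 40 + rows)
rows = (log(3) + record(32) + 29 + x * 26) % (log(3) + record(32) + vals[rows] + 19)
vals = vals * (rows - x)
print(x)
vals = rows + rows
x = x + 1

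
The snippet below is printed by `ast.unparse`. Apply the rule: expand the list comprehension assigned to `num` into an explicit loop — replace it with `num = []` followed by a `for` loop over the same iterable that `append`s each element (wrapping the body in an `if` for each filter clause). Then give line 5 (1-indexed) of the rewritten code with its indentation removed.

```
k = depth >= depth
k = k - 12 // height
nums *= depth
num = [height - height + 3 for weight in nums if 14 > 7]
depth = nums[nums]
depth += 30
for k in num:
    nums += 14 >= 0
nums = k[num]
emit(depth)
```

Transformed code:
k = depth >= depth
k = k - 12 // height
nums *= depth
num = []
for weight in nums:
    if 14 > 7:
        num.append(height - height + 3)
depth = nums[nums]
depth += 30
for k in num:
    nums += 14 >= 0
nums = k[num]
emit(depth)

for weight in nums:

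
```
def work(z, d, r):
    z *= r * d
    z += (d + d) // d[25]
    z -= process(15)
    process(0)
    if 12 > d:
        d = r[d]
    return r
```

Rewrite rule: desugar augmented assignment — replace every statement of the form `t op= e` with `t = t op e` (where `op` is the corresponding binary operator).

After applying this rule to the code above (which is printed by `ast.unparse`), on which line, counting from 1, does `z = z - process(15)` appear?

Transformed code:
def work(z, d, r):
    z = z * (r * d)
    z = z + (d + d) // d[25]
    z = z - process(15)
    process(0)
    if 12 > d:
        d = r[d]
    return r

4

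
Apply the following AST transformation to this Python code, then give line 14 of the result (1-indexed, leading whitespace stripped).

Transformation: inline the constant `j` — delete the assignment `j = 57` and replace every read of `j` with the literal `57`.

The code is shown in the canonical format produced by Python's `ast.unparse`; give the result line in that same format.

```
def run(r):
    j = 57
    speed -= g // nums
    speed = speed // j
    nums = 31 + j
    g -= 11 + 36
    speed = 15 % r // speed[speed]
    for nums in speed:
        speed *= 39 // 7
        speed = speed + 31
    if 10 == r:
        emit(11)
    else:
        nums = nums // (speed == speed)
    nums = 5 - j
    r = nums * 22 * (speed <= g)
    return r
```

nums = 5 - 57

Transformed code:
def run(r):
    speed -= g // nums
    speed = speed // 57
    nums = 31 + 57
    g -= 11 + 36
    speed = 15 % r // speed[speed]
    for nums in speed:
        speed *= 39 // 7
        speed = speed + 31
    if 10 == r:
        emit(11)
    else:
        nums = nums // (speed == speed)
    nums = 5 - 57
    r = nums * 22 * (speed <= g)
    return r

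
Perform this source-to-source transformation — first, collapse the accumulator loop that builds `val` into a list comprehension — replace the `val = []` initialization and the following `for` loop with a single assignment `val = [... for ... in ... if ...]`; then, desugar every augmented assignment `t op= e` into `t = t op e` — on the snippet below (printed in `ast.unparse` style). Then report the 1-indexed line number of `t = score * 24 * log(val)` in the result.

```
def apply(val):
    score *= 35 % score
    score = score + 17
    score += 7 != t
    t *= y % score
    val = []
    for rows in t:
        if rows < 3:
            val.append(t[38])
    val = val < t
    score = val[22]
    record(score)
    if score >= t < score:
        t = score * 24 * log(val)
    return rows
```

11

Transformed code:
def apply(val):
    score = score * (35 % score)
    score = score + 17
    score = score + (7 != t)
    t = t * (y % score)
    val = [t[38] for rows in t if rows < 3]
    val = val < t
    score = val[22]
    record(score)
    if score >= t < score:
        t = score * 24 * log(val)
    return rows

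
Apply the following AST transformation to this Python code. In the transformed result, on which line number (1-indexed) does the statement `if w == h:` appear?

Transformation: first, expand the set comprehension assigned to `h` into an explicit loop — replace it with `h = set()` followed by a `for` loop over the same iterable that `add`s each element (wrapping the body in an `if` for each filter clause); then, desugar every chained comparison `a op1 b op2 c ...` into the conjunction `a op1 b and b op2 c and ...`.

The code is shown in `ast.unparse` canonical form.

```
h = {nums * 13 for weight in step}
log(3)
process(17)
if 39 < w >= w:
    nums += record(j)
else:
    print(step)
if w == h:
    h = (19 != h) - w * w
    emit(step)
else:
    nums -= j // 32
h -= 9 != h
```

Transformed code:
h = set()
for weight in step:
    h.add(nums * 13)
log(3)
process(17)
if 39 < w and w >= w:
    nums += record(j)
else:
    print(step)
if w == h:
    h = (19 != h) - w * w
    emit(step)
else:
    nums -= j // 32
h -= 9 != h

10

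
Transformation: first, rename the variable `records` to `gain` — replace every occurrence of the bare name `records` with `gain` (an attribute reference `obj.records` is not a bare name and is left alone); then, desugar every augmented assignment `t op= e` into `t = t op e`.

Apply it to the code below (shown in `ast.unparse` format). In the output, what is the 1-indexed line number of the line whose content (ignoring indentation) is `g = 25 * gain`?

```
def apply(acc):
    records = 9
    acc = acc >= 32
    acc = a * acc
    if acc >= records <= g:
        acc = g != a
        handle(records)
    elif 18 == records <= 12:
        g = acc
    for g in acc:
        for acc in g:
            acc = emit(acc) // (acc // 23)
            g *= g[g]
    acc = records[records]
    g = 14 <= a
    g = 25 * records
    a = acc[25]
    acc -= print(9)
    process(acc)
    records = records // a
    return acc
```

Transformed code:
def apply(acc):
    gain = 9
    acc = acc >= 32
    acc = a * acc
    if acc >= gain <= g:
        acc = g != a
        handle(gain)
    elif 18 == gain <= 12:
        g = acc
    for g in acc:
        for acc in g:
            acc = emit(acc) // (acc // 23)
            g = g * g[g]
    acc = gain[gain]
    g = 14 <= a
    g = 25 * gain
    a = acc[25]
    acc = acc - print(9)
    process(acc)
    gain = gain // a
    return acc

16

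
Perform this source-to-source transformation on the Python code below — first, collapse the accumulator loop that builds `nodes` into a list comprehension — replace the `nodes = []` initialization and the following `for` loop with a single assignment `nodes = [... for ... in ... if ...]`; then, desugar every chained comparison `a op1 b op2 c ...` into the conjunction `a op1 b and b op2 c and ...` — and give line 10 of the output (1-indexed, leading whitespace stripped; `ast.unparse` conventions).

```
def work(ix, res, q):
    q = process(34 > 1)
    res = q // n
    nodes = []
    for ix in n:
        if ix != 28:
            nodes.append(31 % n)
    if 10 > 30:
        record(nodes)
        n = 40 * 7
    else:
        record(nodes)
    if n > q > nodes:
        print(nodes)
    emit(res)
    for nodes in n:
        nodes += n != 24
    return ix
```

Transformed code:
def work(ix, res, q):
    q = process(34 > 1)
    res = q // n
    nodes = [31 % n for ix in n if ix != 28]
    if 10 > 30:
        record(nodes)
        n = 40 * 7
    else:
        record(nodes)
    if n > q and q > nodes:
        print(nodes)
    emit(res)
    for nodes in n:
        nodes += n != 24
    return ix

if n > q and q > nodes:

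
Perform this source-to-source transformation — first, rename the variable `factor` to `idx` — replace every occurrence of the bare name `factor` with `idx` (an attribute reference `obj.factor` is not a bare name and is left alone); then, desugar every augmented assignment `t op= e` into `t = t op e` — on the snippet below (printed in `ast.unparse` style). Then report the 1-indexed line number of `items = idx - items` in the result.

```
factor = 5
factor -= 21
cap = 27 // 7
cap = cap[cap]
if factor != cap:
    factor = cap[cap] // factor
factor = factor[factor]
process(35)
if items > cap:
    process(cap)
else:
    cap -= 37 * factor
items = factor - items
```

Transformed code:
idx = 5
idx = idx - 21
cap = 27 // 7
cap = cap[cap]
if idx != cap:
    idx = cap[cap] // idx
idx = idx[idx]
process(35)
if items > cap:
    process(cap)
else:
    cap = cap - 37 * idx
items = idx - items

13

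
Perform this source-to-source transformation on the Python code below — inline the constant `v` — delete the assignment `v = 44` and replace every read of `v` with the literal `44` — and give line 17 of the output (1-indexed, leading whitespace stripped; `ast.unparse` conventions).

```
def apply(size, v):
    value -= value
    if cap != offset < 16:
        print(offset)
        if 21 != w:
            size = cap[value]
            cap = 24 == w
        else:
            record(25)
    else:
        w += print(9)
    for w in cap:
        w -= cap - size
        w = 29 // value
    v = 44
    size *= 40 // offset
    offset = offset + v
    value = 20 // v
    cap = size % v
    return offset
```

value = 20 // 44

Transformed code:
def apply(size, v):
    value -= value
    if cap != offset < 16:
        print(offset)
        if 21 != w:
            size = cap[value]
            cap = 24 == w
        else:
            record(25)
    else:
        w += print(9)
    for w in cap:
        w -= cap - size
        w = 29 // value
    size *= 40 // offset
    offset = offset + 44
    value = 20 // 44
    cap = size % 44
    return offset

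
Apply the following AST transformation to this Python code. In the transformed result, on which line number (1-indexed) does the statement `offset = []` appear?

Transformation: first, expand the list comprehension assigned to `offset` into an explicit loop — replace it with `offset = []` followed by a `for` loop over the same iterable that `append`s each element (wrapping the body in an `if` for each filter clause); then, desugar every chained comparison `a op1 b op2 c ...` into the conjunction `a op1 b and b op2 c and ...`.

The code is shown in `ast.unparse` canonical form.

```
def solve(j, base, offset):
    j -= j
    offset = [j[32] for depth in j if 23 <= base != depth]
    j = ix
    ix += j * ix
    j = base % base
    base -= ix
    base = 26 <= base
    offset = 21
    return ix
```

3

Transformed code:
def solve(j, base, offset):
    j -= j
    offset = []
    for depth in j:
        if 23 <= base and base != depth:
            offset.append(j[32])
    j = ix
    ix += j * ix
    j = base % base
    base -= ix
    base = 26 <= base
    offset = 21
    return ix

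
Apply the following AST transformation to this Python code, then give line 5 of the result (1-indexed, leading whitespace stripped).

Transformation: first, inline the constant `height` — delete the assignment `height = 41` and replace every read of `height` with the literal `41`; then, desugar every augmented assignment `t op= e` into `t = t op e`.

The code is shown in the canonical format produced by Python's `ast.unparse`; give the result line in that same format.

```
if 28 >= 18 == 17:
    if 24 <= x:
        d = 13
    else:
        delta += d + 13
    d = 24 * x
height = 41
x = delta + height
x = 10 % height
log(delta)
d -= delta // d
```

Transformed code:
if 28 >= 18 == 17:
    if 24 <= x:
        d = 13
    else:
        delta = delta + (d + 13)
    d = 24 * x
x = delta + 41
x = 10 % 41
log(delta)
d = d - delta // d

delta = delta + (d + 13)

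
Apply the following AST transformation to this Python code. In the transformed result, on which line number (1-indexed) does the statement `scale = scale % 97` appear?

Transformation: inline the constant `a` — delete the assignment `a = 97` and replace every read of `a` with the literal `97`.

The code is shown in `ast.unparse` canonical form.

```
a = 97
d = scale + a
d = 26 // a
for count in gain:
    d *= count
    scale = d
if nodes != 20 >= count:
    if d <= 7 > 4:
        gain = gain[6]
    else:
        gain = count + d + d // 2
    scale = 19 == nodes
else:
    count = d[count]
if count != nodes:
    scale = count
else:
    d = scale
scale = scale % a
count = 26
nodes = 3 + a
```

18

Transformed code:
d = scale + 97
d = 26 // 97
for count in gain:
    d *= count
    scale = d
if nodes != 20 >= count:
    if d <= 7 > 4:
        gain = gain[6]
    else:
        gain = count + d + d // 2
    scale = 19 == nodes
else:
    count = d[count]
if count != nodes:
    scale = count
else:
    d = scale
scale = scale % 97
count = 26
nodes = 3 + 97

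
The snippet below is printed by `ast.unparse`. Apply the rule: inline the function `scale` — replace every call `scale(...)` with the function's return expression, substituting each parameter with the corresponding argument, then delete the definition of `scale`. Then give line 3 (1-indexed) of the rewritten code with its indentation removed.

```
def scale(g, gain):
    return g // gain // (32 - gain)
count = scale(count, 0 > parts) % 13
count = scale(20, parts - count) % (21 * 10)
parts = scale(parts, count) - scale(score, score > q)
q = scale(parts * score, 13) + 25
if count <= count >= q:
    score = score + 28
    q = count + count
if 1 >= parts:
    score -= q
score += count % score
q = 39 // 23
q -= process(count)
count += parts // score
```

parts = parts // count // (32 - count) - score // (score > q) // (32 - (score > q))

Transformed code:
count = count // (0 > parts) // (32 - (0 > parts)) % 13
count = 20 // (parts - count) // (32 - (parts - count)) % (21 * 10)
parts = parts // count // (32 - count) - score // (score > q) // (32 - (score > q))
q = parts * score // 13 // (32 - 13) + 25
if count <= count >= q:
    score = score + 28
    q = count + count
if 1 >= parts:
    score -= q
score += count % score
q = 39 // 23
q -= process(count)
count += parts // score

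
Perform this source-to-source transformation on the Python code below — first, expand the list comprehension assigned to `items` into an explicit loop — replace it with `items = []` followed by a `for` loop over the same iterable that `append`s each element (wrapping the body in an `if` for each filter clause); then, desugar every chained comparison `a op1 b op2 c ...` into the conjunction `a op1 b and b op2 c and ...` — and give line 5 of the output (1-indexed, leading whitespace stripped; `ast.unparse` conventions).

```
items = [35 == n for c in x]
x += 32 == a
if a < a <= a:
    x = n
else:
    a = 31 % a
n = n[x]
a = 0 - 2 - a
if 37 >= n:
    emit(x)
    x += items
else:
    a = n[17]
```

if a < a and a <= a:

Transformed code:
items = []
for c in x:
    items.append(35 == n)
x += 32 == a
if a < a and a <= a:
    x = n
else:
    a = 31 % a
n = n[x]
a = 0 - 2 - a
if 37 >= n:
    emit(x)
    x += items
else:
    a = n[17]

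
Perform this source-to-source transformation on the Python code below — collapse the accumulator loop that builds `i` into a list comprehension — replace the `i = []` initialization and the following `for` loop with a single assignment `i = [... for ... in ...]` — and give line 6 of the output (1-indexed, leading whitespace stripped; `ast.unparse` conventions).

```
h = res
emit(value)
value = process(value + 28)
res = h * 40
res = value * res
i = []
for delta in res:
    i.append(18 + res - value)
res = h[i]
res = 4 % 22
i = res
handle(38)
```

i = [18 + res - value for delta in res]

Transformed code:
h = res
emit(value)
value = process(value + 28)
res = h * 40
res = value * res
i = [18 + res - value for delta in res]
res = h[i]
res = 4 % 22
i = res
handle(38)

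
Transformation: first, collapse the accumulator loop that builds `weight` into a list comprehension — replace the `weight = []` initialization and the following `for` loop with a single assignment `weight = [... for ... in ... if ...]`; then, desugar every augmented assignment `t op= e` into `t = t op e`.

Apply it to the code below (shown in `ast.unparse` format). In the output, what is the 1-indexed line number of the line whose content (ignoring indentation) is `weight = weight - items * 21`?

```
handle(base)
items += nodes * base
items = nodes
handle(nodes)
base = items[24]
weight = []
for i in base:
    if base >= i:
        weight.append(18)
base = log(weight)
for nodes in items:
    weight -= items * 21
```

Transformed code:
handle(base)
items = items + nodes * base
items = nodes
handle(nodes)
base = items[24]
weight = [18 for i in base if base >= i]
base = log(weight)
for nodes in items:
    weight = weight - items * 21

9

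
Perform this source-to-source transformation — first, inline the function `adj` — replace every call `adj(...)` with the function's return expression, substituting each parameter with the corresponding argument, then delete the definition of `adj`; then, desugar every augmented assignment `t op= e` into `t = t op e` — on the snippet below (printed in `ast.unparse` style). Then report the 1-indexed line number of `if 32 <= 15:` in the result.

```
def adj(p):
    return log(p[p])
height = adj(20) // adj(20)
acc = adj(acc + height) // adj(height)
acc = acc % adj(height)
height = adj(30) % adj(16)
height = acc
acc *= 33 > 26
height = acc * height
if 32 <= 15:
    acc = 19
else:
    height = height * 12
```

Transformed code:
height = log(20[20]) // log(20[20])
acc = log((acc + height)[acc + height]) // log(height[height])
acc = acc % log(height[height])
height = log(30[30]) % log(16[16])
height = acc
acc = acc * (33 > 26)
height = acc * height
if 32 <= 15:
    acc = 19
else:
    height = height * 12

8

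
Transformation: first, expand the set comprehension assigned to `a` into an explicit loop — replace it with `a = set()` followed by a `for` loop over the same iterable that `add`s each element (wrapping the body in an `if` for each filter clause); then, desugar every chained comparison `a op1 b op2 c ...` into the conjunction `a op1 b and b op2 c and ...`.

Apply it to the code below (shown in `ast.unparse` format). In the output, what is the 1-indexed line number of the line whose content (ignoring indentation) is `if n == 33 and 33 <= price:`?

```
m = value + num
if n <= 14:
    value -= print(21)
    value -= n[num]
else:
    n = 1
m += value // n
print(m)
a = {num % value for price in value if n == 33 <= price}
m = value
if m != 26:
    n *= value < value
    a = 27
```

11

Transformed code:
m = value + num
if n <= 14:
    value -= print(21)
    value -= n[num]
else:
    n = 1
m += value // n
print(m)
a = set()
for price in value:
    if n == 33 and 33 <= price:
        a.add(num % value)
m = value
if m != 26:
    n *= value < value
    a = 27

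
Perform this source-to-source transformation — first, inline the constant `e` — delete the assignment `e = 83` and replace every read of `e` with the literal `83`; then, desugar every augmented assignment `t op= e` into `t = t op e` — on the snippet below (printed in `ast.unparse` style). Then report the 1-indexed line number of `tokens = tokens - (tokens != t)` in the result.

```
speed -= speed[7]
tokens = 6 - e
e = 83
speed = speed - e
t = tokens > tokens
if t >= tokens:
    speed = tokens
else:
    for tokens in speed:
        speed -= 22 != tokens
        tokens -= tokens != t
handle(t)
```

Transformed code:
speed = speed - speed[7]
tokens = 6 - 83
speed = speed - 83
t = tokens > tokens
if t >= tokens:
    speed = tokens
else:
    for tokens in speed:
        speed = speed - (22 != tokens)
        tokens = tokens - (tokens != t)
handle(t)

10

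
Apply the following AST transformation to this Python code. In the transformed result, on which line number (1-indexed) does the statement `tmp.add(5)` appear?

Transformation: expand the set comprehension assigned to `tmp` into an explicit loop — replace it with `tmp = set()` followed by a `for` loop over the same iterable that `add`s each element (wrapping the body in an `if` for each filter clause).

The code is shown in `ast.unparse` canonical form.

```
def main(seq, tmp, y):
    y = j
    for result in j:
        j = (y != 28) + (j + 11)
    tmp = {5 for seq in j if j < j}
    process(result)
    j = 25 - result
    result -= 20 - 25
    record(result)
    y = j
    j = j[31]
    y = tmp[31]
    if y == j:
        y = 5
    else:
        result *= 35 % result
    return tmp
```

Transformed code:
def main(seq, tmp, y):
    y = j
    for result in j:
        j = (y != 28) + (j + 11)
    tmp = set()
    for seq in j:
        if j < j:
            tmp.add(5)
    process(result)
    j = 25 - result
    result -= 20 - 25
    record(result)
    y = j
    j = j[31]
    y = tmp[31]
    if y == j:
        y = 5
    else:
        result *= 35 % result
    return tmp

8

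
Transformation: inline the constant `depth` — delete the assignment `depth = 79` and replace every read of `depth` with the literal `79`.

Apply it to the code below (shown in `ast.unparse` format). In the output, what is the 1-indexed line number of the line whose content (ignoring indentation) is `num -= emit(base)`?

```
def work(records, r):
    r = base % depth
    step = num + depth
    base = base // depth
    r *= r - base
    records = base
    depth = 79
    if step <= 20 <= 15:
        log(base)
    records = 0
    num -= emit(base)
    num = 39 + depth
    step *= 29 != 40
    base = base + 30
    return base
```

10

Transformed code:
def work(records, r):
    r = base % 79
    step = num + 79
    base = base // 79
    r *= r - base
    records = base
    if step <= 20 <= 15:
        log(base)
    records = 0
    num -= emit(base)
    num = 39 + 79
    step *= 29 != 40
    base = base + 30
    return base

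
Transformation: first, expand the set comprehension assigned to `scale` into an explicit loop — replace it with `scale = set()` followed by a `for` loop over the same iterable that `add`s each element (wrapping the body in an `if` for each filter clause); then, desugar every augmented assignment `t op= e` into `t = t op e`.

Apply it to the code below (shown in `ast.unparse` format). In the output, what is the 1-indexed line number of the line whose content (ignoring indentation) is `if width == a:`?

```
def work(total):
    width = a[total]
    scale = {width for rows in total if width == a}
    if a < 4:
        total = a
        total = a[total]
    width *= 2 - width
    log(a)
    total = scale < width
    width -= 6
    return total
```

5

Transformed code:
def work(total):
    width = a[total]
    scale = set()
    for rows in total:
        if width == a:
            scale.add(width)
    if a < 4:
        total = a
        total = a[total]
    width = width * (2 - width)
    log(a)
    total = scale < width
    width = width - 6
    return total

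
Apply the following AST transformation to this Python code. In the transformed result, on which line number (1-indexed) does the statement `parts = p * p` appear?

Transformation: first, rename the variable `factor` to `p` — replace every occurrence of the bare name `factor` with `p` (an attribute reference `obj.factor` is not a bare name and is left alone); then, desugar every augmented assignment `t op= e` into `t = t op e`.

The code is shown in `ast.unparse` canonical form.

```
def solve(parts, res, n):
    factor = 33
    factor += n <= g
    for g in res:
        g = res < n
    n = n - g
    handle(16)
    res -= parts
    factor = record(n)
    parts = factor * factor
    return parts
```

10

Transformed code:
def solve(parts, res, n):
    p = 33
    p = p + (n <= g)
    for g in res:
        g = res < n
    n = n - g
    handle(16)
    res = res - parts
    p = record(n)
    parts = p * p
    return parts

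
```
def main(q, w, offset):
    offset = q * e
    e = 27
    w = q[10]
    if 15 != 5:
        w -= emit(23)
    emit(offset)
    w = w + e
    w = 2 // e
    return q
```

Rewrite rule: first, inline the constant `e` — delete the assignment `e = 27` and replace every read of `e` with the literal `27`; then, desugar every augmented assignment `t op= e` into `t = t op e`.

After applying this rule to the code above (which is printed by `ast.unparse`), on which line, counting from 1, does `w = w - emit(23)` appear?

5

Transformed code:
def main(q, w, offset):
    offset = q * 27
    w = q[10]
    if 15 != 5:
        w = w - emit(23)
    emit(offset)
    w = w + 27
    w = 2 // 27
    return q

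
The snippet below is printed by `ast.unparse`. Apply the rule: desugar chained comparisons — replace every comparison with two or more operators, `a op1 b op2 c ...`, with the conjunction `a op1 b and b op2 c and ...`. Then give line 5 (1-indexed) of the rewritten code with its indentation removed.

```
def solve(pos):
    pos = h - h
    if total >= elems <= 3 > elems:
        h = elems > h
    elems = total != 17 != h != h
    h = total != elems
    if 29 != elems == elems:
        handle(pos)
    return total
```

Transformed code:
def solve(pos):
    pos = h - h
    if total >= elems and elems <= 3 and (3 > elems):
        h = elems > h
    elems = total != 17 and 17 != h and (h != h)
    h = total != elems
    if 29 != elems and elems == elems:
        handle(pos)
    return total

elems = total != 17 and 17 != h and (h != h)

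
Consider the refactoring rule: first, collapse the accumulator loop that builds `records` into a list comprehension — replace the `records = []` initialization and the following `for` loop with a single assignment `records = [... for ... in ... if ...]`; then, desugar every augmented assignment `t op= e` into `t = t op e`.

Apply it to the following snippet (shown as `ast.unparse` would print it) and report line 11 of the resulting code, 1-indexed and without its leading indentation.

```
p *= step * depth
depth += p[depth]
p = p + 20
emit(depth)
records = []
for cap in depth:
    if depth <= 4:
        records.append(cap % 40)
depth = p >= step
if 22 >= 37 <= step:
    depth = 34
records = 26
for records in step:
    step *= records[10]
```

step = step * records[10]

Transformed code:
p = p * (step * depth)
depth = depth + p[depth]
p = p + 20
emit(depth)
records = [cap % 40 for cap in depth if depth <= 4]
depth = p >= step
if 22 >= 37 <= step:
    depth = 34
records = 26
for records in step:
    step = step * records[10]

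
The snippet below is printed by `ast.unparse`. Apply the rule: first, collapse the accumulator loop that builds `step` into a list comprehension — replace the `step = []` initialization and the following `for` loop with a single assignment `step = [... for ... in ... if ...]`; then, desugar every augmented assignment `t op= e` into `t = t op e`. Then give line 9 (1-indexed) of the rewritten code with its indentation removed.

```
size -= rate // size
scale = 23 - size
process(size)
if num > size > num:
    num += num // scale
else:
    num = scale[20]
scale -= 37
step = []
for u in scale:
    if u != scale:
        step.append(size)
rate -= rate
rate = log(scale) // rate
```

Transformed code:
size = size - rate // size
scale = 23 - size
process(size)
if num > size > num:
    num = num + num // scale
else:
    num = scale[20]
scale = scale - 37
step = [size for u in scale if u != scale]
rate = rate - rate
rate = log(scale) // rate

step = [size for u in scale if u != scale]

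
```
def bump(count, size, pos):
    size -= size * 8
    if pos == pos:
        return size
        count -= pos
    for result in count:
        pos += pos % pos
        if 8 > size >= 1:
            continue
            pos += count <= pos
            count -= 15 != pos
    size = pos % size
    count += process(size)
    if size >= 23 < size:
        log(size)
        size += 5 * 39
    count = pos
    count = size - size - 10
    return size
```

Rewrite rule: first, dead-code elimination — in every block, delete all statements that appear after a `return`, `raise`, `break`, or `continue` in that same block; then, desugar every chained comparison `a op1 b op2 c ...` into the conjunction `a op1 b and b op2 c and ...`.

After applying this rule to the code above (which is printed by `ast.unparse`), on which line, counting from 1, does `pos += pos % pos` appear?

6

Transformed code:
def bump(count, size, pos):
    size -= size * 8
    if pos == pos:
        return size
    for result in count:
        pos += pos % pos
        if 8 > size and size >= 1:
            continue
    size = pos % size
    count += process(size)
    if size >= 23 and 23 < size:
        log(size)
        size += 5 * 39
    count = pos
    count = size - size - 10
    return size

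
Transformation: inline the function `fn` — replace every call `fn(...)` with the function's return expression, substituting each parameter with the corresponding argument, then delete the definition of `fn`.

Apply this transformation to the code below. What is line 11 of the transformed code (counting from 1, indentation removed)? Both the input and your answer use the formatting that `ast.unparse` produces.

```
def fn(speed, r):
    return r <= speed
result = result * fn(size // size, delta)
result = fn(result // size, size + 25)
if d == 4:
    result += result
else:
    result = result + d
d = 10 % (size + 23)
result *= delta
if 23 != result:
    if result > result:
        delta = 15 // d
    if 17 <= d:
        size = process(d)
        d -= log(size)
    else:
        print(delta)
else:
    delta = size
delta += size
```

Transformed code:
result = result * (delta <= size // size)
result = size + 25 <= result // size
if d == 4:
    result += result
else:
    result = result + d
d = 10 % (size + 23)
result *= delta
if 23 != result:
    if result > result:
        delta = 15 // d
    if 17 <= d:
        size = process(d)
        d -= log(size)
    else:
        print(delta)
else:
    delta = size
delta += size

delta = 15 // d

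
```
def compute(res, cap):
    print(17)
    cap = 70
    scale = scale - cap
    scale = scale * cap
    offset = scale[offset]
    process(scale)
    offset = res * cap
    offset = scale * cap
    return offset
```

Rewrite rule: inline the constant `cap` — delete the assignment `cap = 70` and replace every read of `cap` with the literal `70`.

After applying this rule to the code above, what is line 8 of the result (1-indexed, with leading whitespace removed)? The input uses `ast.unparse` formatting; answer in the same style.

Transformed code:
def compute(res, cap):
    print(17)
    scale = scale - 70
    scale = scale * 70
    offset = scale[offset]
    process(scale)
    offset = res * 70
    offset = scale * 70
    return offset

offset = scale * 70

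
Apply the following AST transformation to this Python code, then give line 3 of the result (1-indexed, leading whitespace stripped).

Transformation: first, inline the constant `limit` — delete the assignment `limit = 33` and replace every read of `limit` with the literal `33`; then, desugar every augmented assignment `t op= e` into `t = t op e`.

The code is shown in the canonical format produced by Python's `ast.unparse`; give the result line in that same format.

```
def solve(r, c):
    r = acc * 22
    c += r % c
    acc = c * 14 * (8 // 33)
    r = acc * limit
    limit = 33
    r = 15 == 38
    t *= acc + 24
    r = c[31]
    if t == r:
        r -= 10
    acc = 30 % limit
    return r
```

Transformed code:
def solve(r, c):
    r = acc * 22
    c = c + r % c
    acc = c * 14 * (8 // 33)
    r = acc * 33
    r = 15 == 38
    t = t * (acc + 24)
    r = c[31]
    if t == r:
        r = r - 10
    acc = 30 % 33
    return r

c = c + r % c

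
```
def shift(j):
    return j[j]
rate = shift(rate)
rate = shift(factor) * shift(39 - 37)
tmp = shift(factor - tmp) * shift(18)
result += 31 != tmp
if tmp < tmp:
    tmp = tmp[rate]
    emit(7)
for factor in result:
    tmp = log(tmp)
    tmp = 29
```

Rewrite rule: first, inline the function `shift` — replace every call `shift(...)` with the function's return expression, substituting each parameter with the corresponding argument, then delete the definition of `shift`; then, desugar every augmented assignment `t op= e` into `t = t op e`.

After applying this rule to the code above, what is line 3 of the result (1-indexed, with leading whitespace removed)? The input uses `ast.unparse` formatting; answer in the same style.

Transformed code:
rate = rate[rate]
rate = factor[factor] * (39 - 37)[39 - 37]
tmp = (factor - tmp)[factor - tmp] * 18[18]
result = result + (31 != tmp)
if tmp < tmp:
    tmp = tmp[rate]
    emit(7)
for factor in result:
    tmp = log(tmp)
    tmp = 29

tmp = (factor - tmp)[factor - tmp] * 18[18]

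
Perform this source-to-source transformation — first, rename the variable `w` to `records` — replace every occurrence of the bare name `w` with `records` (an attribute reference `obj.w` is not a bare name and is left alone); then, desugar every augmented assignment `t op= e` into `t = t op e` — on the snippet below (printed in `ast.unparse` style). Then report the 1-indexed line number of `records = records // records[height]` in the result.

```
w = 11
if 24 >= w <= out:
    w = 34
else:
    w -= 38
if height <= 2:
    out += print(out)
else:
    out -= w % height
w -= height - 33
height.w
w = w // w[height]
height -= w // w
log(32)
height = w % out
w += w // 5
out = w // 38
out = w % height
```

Transformed code:
records = 11
if 24 >= records <= out:
    records = 34
else:
    records = records - 38
if height <= 2:
    out = out + print(out)
else:
    out = out - records % height
records = records - (height - 33)
height.w
records = records // records[height]
height = height - records // records
log(32)
height = records % out
records = records + records // 5
out = records // 38
out = records % height

12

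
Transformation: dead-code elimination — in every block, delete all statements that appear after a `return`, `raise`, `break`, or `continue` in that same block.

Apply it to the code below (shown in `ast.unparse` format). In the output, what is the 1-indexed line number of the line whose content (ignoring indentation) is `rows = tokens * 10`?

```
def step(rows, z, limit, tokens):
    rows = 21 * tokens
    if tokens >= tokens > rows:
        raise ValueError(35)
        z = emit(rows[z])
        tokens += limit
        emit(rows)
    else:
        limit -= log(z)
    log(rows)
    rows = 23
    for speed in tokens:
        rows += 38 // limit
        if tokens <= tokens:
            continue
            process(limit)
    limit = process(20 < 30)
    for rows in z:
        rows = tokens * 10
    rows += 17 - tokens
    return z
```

15

Transformed code:
def step(rows, z, limit, tokens):
    rows = 21 * tokens
    if tokens >= tokens > rows:
        raise ValueError(35)
    else:
        limit -= log(z)
    log(rows)
    rows = 23
    for speed in tokens:
        rows += 38 // limit
        if tokens <= tokens:
            continue
    limit = process(20 < 30)
    for rows in z:
        rows = tokens * 10
    rows += 17 - tokens
    return z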